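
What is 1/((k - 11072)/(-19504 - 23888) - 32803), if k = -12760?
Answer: -1808/59306831 ≈ -3.0486e-5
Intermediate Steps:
1/((k - 11072)/(-19504 - 23888) - 32803) = 1/((-12760 - 11072)/(-19504 - 23888) - 32803) = 1/(-23832/(-43392) - 32803) = 1/(-23832*(-1/43392) - 32803) = 1/(993/1808 - 32803) = 1/(-59306831/1808) = -1808/59306831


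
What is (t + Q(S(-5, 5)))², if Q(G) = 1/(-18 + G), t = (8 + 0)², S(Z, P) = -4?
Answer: 1979649/484 ≈ 4090.2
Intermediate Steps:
t = 64 (t = 8² = 64)
(t + Q(S(-5, 5)))² = (64 + 1/(-18 - 4))² = (64 + 1/(-22))² = (64 - 1/22)² = (1407/22)² = 1979649/484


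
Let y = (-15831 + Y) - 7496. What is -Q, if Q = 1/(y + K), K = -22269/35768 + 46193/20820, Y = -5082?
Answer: 186172440/5288675700299 ≈ 3.5202e-5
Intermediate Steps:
y = -28409 (y = (-15831 - 5082) - 7496 = -20913 - 7496 = -28409)
K = 297147661/186172440 (K = -22269*1/35768 + 46193*(1/20820) = -22269/35768 + 46193/20820 = 297147661/186172440 ≈ 1.5961)
Q = -186172440/5288675700299 (Q = 1/(-28409 + 297147661/186172440) = 1/(-5288675700299/186172440) = -186172440/5288675700299 ≈ -3.5202e-5)
-Q = -1*(-186172440/5288675700299) = 186172440/5288675700299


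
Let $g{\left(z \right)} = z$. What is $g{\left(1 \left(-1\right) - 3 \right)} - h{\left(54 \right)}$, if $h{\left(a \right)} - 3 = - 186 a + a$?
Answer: $9983$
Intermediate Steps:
$h{\left(a \right)} = 3 - 185 a$ ($h{\left(a \right)} = 3 + \left(- 186 a + a\right) = 3 - 185 a$)
$g{\left(1 \left(-1\right) - 3 \right)} - h{\left(54 \right)} = \left(1 \left(-1\right) - 3\right) - \left(3 - 9990\right) = \left(-1 - 3\right) - \left(3 - 9990\right) = -4 - -9987 = -4 + 9987 = 9983$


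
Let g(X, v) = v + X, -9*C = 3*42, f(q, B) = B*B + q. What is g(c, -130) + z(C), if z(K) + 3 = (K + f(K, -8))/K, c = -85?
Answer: -1544/7 ≈ -220.57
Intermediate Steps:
f(q, B) = q + B² (f(q, B) = B² + q = q + B²)
C = -14 (C = -42/3 = -⅑*126 = -14)
g(X, v) = X + v
z(K) = -3 + (64 + 2*K)/K (z(K) = -3 + (K + (K + (-8)²))/K = -3 + (K + (K + 64))/K = -3 + (K + (64 + K))/K = -3 + (64 + 2*K)/K)
g(c, -130) + z(C) = (-85 - 130) + (64 - 1*(-14))/(-14) = -215 - (64 + 14)/14 = -215 - 1/14*78 = -215 - 39/7 = -1544/7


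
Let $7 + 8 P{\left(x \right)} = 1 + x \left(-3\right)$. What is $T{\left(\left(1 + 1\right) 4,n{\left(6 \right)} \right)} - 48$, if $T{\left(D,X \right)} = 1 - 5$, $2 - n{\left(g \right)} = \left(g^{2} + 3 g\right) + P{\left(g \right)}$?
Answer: $-52$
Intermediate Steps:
$P{\left(x \right)} = - \frac{3}{4} - \frac{3 x}{8}$ ($P{\left(x \right)} = - \frac{7}{8} + \frac{1 + x \left(-3\right)}{8} = - \frac{7}{8} + \frac{1 - 3 x}{8} = - \frac{7}{8} - \left(- \frac{1}{8} + \frac{3 x}{8}\right) = - \frac{3}{4} - \frac{3 x}{8}$)
$n{\left(g \right)} = \frac{11}{4} - g^{2} - \frac{21 g}{8}$ ($n{\left(g \right)} = 2 - \left(\left(g^{2} + 3 g\right) - \left(\frac{3}{4} + \frac{3 g}{8}\right)\right) = 2 - \left(- \frac{3}{4} + g^{2} + \frac{21 g}{8}\right) = \frac{11}{4} - g^{2} - \frac{21 g}{8}$)
$T{\left(D,X \right)} = -4$ ($T{\left(D,X \right)} = 1 - 5 = -4$)
$T{\left(\left(1 + 1\right) 4,n{\left(6 \right)} \right)} - 48 = -4 - 48 = -52$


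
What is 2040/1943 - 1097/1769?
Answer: 50941/118523 ≈ 0.42980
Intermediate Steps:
2040/1943 - 1097/1769 = 50941/118523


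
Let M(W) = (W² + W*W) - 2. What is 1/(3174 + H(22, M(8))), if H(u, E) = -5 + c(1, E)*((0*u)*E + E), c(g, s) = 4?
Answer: 1/3673 ≈ 0.00027226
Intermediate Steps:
M(W) = -2 + 2*W² (M(W) = (W² + W²) - 2 = 2*W² - 2 = -2 + 2*W²)
H(u, E) = -5 + 4*E (H(u, E) = -5 + 4*((0*u)*E + E) = -5 + 4*(0*E + E) = -5 + 4*(0 + E) = -5 + 4*E)
1/(3174 + H(22, M(8))) = 1/(3174 + (-5 + 4*(-2 + 2*8²))) = 1/(3174 + (-5 + 4*(-2 + 2*64))) = 1/(3174 + (-5 + 4*(-2 + 128))) = 1/(3174 + (-5 + 4*126)) = 1/(3174 + (-5 + 504)) = 1/(3174 + 499) = 1/3673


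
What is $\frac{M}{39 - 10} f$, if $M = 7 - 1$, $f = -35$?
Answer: $- \frac{210}{29} \approx -7.2414$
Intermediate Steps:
$M = 6$ ($M = 7 - 1 = 6$)
$\frac{M}{39 - 10} f = \frac{6}{39 - 10} \left(-35\right) = \frac{6}{29} \left(-35\right) = - \frac{210}{29}$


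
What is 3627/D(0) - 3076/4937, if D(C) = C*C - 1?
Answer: -17909575/4937 ≈ -3627.6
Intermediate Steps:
D(C) = -1 + C**2 (D(C) = C**2 - 1 = -1 + C**2)
3627/D(0) - 3076/4937 = 3627/(-1 + 0**2) - 3076/4937 = 3627/(-1 + 0) - 3076*1/4937 = 3627/(-1) - 3076/4937 = 3627*(-1) - 3076/4937 = -3627 - 3076/4937 = -17909575/4937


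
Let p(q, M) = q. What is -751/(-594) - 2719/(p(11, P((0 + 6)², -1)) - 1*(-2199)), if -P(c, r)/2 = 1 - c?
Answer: 11156/328185 ≈ 0.033993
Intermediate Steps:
P(c, r) = -2 + 2*c (P(c, r) = -2*(1 - c) = -2 + 2*c)
-751/(-594) - 2719/(p(11, P((0 + 6)², -1)) - 1*(-2199)) = -751/(-594) - 2719/(11 - 1*(-2199)) = -751*(-1/594) - 2719/(11 + 2199) = 751/594 - 2719/2210 = 11156/328185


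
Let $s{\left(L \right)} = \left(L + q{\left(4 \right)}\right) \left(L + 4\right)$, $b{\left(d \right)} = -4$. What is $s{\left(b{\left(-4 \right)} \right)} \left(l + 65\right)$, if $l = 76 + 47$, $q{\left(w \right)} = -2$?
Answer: $0$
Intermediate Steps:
$l = 123$
$s{\left(L \right)} = \left(-2 + L\right) \left(4 + L\right)$ ($s{\left(L \right)} = \left(L - 2\right) \left(L + 4\right) = \left(-2 + L\right) \left(4 + L\right)$)
$s{\left(b{\left(-4 \right)} \right)} \left(l + 65\right) = \left(-8 + \left(-4\right)^{2} + 2 \left(-4\right)\right) \left(123 + 65\right) = \left(-8 + 16 - 8\right) 188 = 0 \cdot 188 = 0$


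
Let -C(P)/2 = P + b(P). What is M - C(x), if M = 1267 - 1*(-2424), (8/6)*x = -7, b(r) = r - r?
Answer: 7361/2 ≈ 3680.5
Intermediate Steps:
b(r) = 0
x = -21/4 (x = (¾)*(-7) = -21/4 ≈ -5.2500)
C(P) = -2*P (C(P) = -2*(P + 0) = -2*P)
M = 3691 (M = 1267 + 2424 = 3691)
M - C(x) = 3691 - (-2)*(-21)/4 = 3691 - 1*21/2 = 3691 - 21/2 = 7361/2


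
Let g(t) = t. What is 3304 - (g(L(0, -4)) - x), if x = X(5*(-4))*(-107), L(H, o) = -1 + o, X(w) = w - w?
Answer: 3309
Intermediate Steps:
X(w) = 0
x = 0 (x = 0*(-107) = 0)
3304 - (g(L(0, -4)) - x) = 3304 - ((-1 - 4) - 1*0) = 3304 - (-5 + 0) = 3304 - 1*(-5) = 3304 + 5 = 3309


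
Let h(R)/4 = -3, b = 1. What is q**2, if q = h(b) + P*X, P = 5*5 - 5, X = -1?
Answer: 1024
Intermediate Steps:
P = 20 (P = 25 - 5 = 20)
h(R) = -12 (h(R) = 4*(-3) = -12)
q = -32 (q = -12 + 20*(-1) = -12 - 20 = -32)
q**2 = (-32)**2 = 1024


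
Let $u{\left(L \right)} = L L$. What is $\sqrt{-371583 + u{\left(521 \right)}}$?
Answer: $i \sqrt{100142} \approx 316.45 i$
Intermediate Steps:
$u{\left(L \right)} = L^{2}$
$\sqrt{-371583 + u{\left(521 \right)}} = \sqrt{-371583 + 521^{2}} = \sqrt{-371583 + 271441} = \sqrt{-100142} = i \sqrt{100142}$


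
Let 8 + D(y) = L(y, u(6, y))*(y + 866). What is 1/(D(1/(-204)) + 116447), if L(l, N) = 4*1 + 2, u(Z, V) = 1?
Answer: 34/4135589 ≈ 8.2213e-6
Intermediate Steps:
L(l, N) = 6 (L(l, N) = 4 + 2 = 6)
D(y) = 5188 + 6*y (D(y) = -8 + 6*(y + 866) = -8 + 6*(866 + y) = -8 + (5196 + 6*y) = 5188 + 6*y)
1/(D(1/(-204)) + 116447) = 1/((5188 + 6/(-204)) + 116447) = 1/((5188 + 6*(-1/204)) + 116447) = 1/((5188 - 1/34) + 116447) = 1/(176391/34 + 116447) = 1/(4135589/34) = 34/4135589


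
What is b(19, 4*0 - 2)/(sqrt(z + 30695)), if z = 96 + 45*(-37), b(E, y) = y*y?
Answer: 2*sqrt(29126)/14563 ≈ 0.023438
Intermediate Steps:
b(E, y) = y**2
z = -1569 (z = 96 - 1665 = -1569)
b(19, 4*0 - 2)/(sqrt(z + 30695)) = (4*0 - 2)**2/(sqrt(-1569 + 30695)) = (0 - 2)**2/(sqrt(29126)) = (-2)**2*(sqrt(29126)/29126) = 4*(sqrt(29126)/29126) = 2*sqrt(29126)/14563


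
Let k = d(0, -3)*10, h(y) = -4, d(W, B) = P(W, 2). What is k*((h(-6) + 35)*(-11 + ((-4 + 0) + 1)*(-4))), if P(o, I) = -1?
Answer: -310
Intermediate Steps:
d(W, B) = -1
k = -10 (k = -1*10 = -10)
k*((h(-6) + 35)*(-11 + ((-4 + 0) + 1)*(-4))) = -10*(-4 + 35)*(-11 + ((-4 + 0) + 1)*(-4)) = -310*(-11 + (-4 + 1)*(-4)) = -310*(-11 - 3*(-4)) = -310*(-11 + 12) = -310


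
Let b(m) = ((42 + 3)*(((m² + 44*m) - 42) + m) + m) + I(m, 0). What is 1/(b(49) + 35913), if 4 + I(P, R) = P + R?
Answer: 1/241387 ≈ 4.1427e-6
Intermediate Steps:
I(P, R) = -4 + P + R (I(P, R) = -4 + (P + R) = -4 + P + R)
b(m) = -1894 + 45*m² + 2027*m (b(m) = ((42 + 3)*(((m² + 44*m) - 42) + m) + m) + (-4 + m + 0) = (45*((-42 + m² + 44*m) + m) + m) + (-4 + m) = (45*(-42 + m² + 45*m) + m) + (-4 + m) = ((-1890 + 45*m² + 2025*m) + m) + (-4 + m) = (-1890 + 45*m² + 2026*m) + (-4 + m) = -1894 + 45*m² + 2027*m)
1/(b(49) + 35913) = 1/((-1894 + 45*49² + 2027*49) + 35913) = 1/((-1894 + 45*2401 + 99323) + 35913) = 1/((-1894 + 108045 + 99323) + 35913) = 1/(205474 + 35913) = 1/241387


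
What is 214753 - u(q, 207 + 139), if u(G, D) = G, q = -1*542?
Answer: 215295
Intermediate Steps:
q = -542
214753 - u(q, 207 + 139) = 214753 - 1*(-542) = 214753 + 542 = 215295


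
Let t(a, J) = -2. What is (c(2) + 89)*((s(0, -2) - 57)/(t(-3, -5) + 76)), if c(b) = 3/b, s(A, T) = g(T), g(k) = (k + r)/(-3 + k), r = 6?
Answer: -52309/740 ≈ -70.688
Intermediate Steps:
g(k) = (6 + k)/(-3 + k) (g(k) = (k + 6)/(-3 + k) = (6 + k)/(-3 + k))
s(A, T) = (6 + T)/(-3 + T)
(c(2) + 89)*((s(0, -2) - 57)/(t(-3, -5) + 76)) = (3/2 + 89)*(((6 - 2)/(-3 - 2) - 57)/(-2 + 76)) = (3*(1/2) + 89)*((4/(-5) - 57)/74) = (3/2 + 89)*((-1/5*4 - 57)*(1/74)) = 181*((-4/5 - 57)*(1/74))/2 = 181*(-289/5*1/74)/2 = (181/2)*(-289/370) = -52309/740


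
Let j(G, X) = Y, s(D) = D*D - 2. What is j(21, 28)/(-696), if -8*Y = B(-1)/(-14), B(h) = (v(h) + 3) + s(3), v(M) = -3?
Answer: -1/11136 ≈ -8.9799e-5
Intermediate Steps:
s(D) = -2 + D² (s(D) = D² - 2 = -2 + D²)
B(h) = 7 (B(h) = (-3 + 3) + (-2 + 3²) = 0 + (-2 + 9) = 0 + 7 = 7)
Y = 1/16 (Y = -7/(8*(-14)) = -7*(-1)/(8*14) = -⅛*(-½) = 1/16 ≈ 0.062500)
j(G, X) = 1/16
j(21, 28)/(-696) = (1/16)/(-696) = (1/16)*(-1/696) = -1/11136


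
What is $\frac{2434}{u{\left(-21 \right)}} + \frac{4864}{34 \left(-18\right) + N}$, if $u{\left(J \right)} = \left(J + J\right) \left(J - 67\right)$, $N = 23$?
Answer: $- \frac{435361}{57288} \approx -7.5995$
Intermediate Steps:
$u{\left(J \right)} = 2 J \left(-67 + J\right)$
$\frac{2434}{u{\left(-21 \right)}} + \frac{4864}{34 \left(-18\right) + N} = \frac{2434}{2 \left(-21\right) \left(-67 - 21\right)} + \frac{4864}{34 \left(-18\right) + 23} = \frac{2434}{2 \left(-21\right) \left(-88\right)} + \frac{4864}{-612 + 23} = \frac{2434}{3696} + \frac{4864}{-589} = 2434 \cdot \frac{1}{3696} + 4864 \left(- \frac{1}{589}\right) = \frac{1217}{1848} - \frac{256}{31} = - \frac{435361}{57288}$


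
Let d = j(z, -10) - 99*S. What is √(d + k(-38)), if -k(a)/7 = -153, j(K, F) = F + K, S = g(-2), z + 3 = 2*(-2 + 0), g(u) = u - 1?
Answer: √1351 ≈ 36.756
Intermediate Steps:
g(u) = -1 + u
z = -7 (z = -3 + 2*(-2 + 0) = -3 + 2*(-2) = -3 - 4 = -7)
S = -3 (S = -1 - 2 = -3)
d = 280 (d = (-10 - 7) - 99*(-3) = -17 + 297 = 280)
k(a) = 1071 (k(a) = -7*(-153) = 1071)
√(d + k(-38)) = √(280 + 1071) = √1351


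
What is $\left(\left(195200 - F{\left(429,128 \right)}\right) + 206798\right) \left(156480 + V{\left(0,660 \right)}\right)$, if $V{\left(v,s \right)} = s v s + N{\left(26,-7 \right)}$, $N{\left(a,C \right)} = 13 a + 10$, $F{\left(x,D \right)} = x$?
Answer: $62977263132$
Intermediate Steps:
$N{\left(a,C \right)} = 10 + 13 a$
$V{\left(v,s \right)} = 348 + v s^{2}$ ($V{\left(v,s \right)} = s v s + \left(10 + 13 \cdot 26\right) = v s^{2} + \left(10 + 338\right) = v s^{2} + 348 = 348 + v s^{2}$)
$\left(\left(195200 - F{\left(429,128 \right)}\right) + 206798\right) \left(156480 + V{\left(0,660 \right)}\right) = \left(\left(195200 - 429\right) + 206798\right) \left(156480 + \left(348 + 0 \cdot 660^{2}\right)\right) = \left(\left(195200 - 429\right) + 206798\right) \left(156480 + \left(348 + 0 \cdot 435600\right)\right) = \left(194771 + 206798\right) \left(156480 + \left(348 + 0\right)\right) = 401569 \left(156480 + 348\right) = 401569 \cdot 156828 = 62977263132$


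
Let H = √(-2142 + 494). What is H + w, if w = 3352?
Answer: 3352 + 4*I*√103 ≈ 3352.0 + 40.596*I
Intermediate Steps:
H = 4*I*√103 (H = √(-1648) = 4*I*√103 ≈ 40.596*I)
H + w = 4*I*√103 + 3352 = 3352 + 4*I*√103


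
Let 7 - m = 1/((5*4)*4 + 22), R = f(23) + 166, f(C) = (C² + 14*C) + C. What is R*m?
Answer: 370760/51 ≈ 7269.8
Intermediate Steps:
f(C) = C² + 15*C
R = 1040 (R = 23*(15 + 23) + 166 = 23*38 + 166 = 874 + 166 = 1040)
m = 713/102 (m = 7 - 1/((5*4)*4 + 22) = 7 - 1/(20*4 + 22) = 7 - 1/(80 + 22) = 7 - 1/102 = 713/102 ≈ 6.9902)
R*m = 1040*(713/102) = 370760/51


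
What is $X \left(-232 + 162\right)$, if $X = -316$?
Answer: $22120$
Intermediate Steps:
$X \left(-232 + 162\right) = - 316 \left(-232 + 162\right) = \left(-316\right) \left(-70\right) = 22120$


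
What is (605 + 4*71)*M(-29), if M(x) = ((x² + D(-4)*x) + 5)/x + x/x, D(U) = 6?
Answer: -571627/29 ≈ -19711.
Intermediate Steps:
M(x) = 1 + (5 + x² + 6*x)/x (M(x) = ((x² + 6*x) + 5)/x + x/x = (5 + x² + 6*x)/x + 1 = 1 + (5 + x² + 6*x)/x)
(605 + 4*71)*M(-29) = (605 + 4*71)*(7 - 29 + 5/(-29)) = (605 + 284)*(7 - 29 + 5*(-1/29)) = 889*(7 - 29 - 5/29) = 889*(-643/29) = -571627/29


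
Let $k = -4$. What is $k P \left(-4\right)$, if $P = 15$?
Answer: $240$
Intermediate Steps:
$k P \left(-4\right) = \left(-4\right) 15 \left(-4\right) = \left(-60\right) \left(-4\right) = 240$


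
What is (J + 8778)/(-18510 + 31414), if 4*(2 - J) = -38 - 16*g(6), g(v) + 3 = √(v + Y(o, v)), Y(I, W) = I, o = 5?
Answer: 17555/25808 + √11/3226 ≈ 0.68124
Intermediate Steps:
g(v) = -3 + √(5 + v) (g(v) = -3 + √(v + 5) = -3 + √(5 + v))
J = -½ + 4*√11 (J = 2 - (-38 - 16*(-3 + √(5 + 6)))/4 = 2 - (-38 - 16*(-3 + √11))/4 = 2 - (-38 + (48 - 16*√11))/4 = 2 - (10 - 16*√11)/4 = 2 + (-5/2 + 4*√11) = -½ + 4*√11 ≈ 12.766)
(J + 8778)/(-18510 + 31414) = ((-½ + 4*√11) + 8778)/(-18510 + 31414) = (17555/2 + 4*√11)/12904 = (17555/2 + 4*√11)*(1/12904) = 17555/25808 + √11/3226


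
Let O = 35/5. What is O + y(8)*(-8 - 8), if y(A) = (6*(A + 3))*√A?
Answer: 7 - 2112*√2 ≈ -2979.8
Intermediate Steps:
O = 7 (O = 35*(⅕) = 7)
y(A) = √A*(18 + 6*A) (y(A) = (6*(3 + A))*√A = (18 + 6*A)*√A = √A*(18 + 6*A))
O + y(8)*(-8 - 8) = 7 + (6*√8*(3 + 8))*(-8 - 8) = 7 + (6*(2*√2)*11)*(-16) = 7 + (132*√2)*(-16) = 7 - 2112*√2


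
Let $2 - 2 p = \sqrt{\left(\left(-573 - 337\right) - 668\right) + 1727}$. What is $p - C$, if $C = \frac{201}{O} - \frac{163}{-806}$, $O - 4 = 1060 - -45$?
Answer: $\frac{551081}{893854} - \frac{\sqrt{149}}{2} \approx -5.4868$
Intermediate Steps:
$O = 1109$ ($O = 4 + \left(1060 - -45\right) = 4 + \left(1060 + 45\right) = 4 + 1105 = 1109$)
$p = 1 - \frac{\sqrt{149}}{2}$ ($p = 1 - \frac{\sqrt{\left(\left(-573 - 337\right) - 668\right) + 1727}}{2} = 1 - \frac{\sqrt{\left(-910 - 668\right) + 1727}}{2} = 1 - \frac{\sqrt{-1578 + 1727}}{2} = 1 - \frac{\sqrt{149}}{2} \approx -5.1033$)
$C = \frac{342773}{893854}$ ($C = \frac{201}{1109} - \frac{163}{-806} = 201 \cdot \frac{1}{1109} - - \frac{163}{806} = \frac{201}{1109} + \frac{163}{806} = \frac{342773}{893854} \approx 0.38348$)
$p - C = \left(1 - \frac{\sqrt{149}}{2}\right) - \frac{342773}{893854} = \frac{551081}{893854} - \frac{\sqrt{149}}{2}$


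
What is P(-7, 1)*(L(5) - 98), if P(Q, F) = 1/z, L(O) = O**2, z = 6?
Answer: -73/6 ≈ -12.167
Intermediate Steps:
P(Q, F) = 1/6
P(-7, 1)*(L(5) - 98) = (5**2 - 98)/6 = (25 - 98)/6 = (1/6)*(-73) = -73/6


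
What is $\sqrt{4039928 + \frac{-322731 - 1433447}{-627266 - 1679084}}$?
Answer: $\frac{\sqrt{214893923672379103}}{230635} \approx 2010.0$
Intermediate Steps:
$\sqrt{4039928 + \frac{-322731 - 1433447}{-627266 - 1679084}} = \sqrt{4039928 - \frac{1756178}{-2306350}} = \sqrt{4039928 - - \frac{878089}{1153175}} = \sqrt{4039928 + \frac{878089}{1153175}} = \sqrt{\frac{4658744849489}{1153175}} = \frac{\sqrt{214893923672379103}}{230635}$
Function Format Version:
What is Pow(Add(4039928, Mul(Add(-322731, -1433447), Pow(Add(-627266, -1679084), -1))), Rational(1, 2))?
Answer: Mul(Rational(1, 230635), Pow(214893923672379103, Rational(1, 2))) ≈ 2010.0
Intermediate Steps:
Pow(Add(4039928, Mul(Add(-322731, -1433447), Pow(Add(-627266, -1679084), -1))), Rational(1, 2)) = Pow(Add(4039928, Mul(-1756178, Pow(-2306350, -1))), Rational(1, 2)) = Pow(Add(4039928, Mul(-1756178, Rational(-1, 2306350))), Rational(1, 2)) = Pow(Add(4039928, Rational(878089, 1153175)), Rational(1, 2)) = Pow(Rational(4658744849489, 1153175), Rational(1, 2)) = Mul(Rational(1, 230635), Pow(214893923672379103, Rational(1, 2)))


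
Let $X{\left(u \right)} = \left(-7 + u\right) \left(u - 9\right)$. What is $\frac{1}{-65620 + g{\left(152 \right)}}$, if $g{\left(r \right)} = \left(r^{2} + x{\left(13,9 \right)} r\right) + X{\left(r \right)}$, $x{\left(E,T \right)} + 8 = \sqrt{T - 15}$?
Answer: $- \frac{22997}{529000633} - \frac{152 i \sqrt{6}}{529000633} \approx -4.3473 \cdot 10^{-5} - 7.0382 \cdot 10^{-7} i$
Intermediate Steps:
$x{\left(E,T \right)} = -8 + \sqrt{-15 + T}$ ($x{\left(E,T \right)} = -8 + \sqrt{T - 15} = -8 + \sqrt{-15 + T}$)
$X{\left(u \right)} = \left(-9 + u\right) \left(-7 + u\right)$ ($X{\left(u \right)} = \left(-7 + u\right) \left(-9 + u\right) = \left(-9 + u\right) \left(-7 + u\right)$)
$g{\left(r \right)} = 63 - 16 r + 2 r^{2} + r \left(-8 + i \sqrt{6}\right)$ ($g{\left(r \right)} = \left(r^{2} + \left(-8 + \sqrt{-15 + 9}\right) r\right) + \left(63 + r^{2} - 16 r\right) = \left(r^{2} + \left(-8 + \sqrt{-6}\right) r\right) + \left(63 + r^{2} - 16 r\right) = \left(r^{2} + \left(-8 + i \sqrt{6}\right) r\right) + \left(63 + r^{2} - 16 r\right) = \left(r^{2} + r \left(-8 + i \sqrt{6}\right)\right) + \left(63 + r^{2} - 16 r\right) = 63 - 16 r + 2 r^{2} + r \left(-8 + i \sqrt{6}\right)$)
$\frac{1}{-65620 + g{\left(152 \right)}} = \frac{1}{-65620 + \left(63 - 3648 + 2 \cdot 152^{2} + i 152 \sqrt{6}\right)} = \frac{1}{-65620 + \left(63 - 3648 + 2 \cdot 23104 + 152 i \sqrt{6}\right)} = \frac{1}{-65620 + \left(63 - 3648 + 46208 + 152 i \sqrt{6}\right)} = \frac{1}{-65620 + \left(42623 + 152 i \sqrt{6}\right)} = \frac{1}{-22997 + 152 i \sqrt{6}}$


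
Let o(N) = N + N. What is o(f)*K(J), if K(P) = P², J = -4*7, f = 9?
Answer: 14112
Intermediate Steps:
J = -28
o(N) = 2*N
o(f)*K(J) = (2*9)*(-28)² = 18*784 = 14112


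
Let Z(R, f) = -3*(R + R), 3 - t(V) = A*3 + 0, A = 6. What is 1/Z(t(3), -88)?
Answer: 1/90 ≈ 0.011111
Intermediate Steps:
t(V) = -15 (t(V) = 3 - (6*3 + 0) = 3 - (18 + 0) = 3 - 1*18 = 3 - 18 = -15)
Z(R, f) = -6*R
1/Z(t(3), -88) = 1/(-6*(-15)) = 1/90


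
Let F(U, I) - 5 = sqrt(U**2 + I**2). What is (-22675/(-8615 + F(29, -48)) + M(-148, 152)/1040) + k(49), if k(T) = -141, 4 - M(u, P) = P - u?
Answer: -267229277797/1927352830 + 4535*sqrt(3145)/14825791 ≈ -138.63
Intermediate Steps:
M(u, P) = 4 + u - P (M(u, P) = 4 - (P - u) = 4 + (u - P) = 4 + u - P)
F(U, I) = 5 + sqrt(I**2 + U**2) (F(U, I) = 5 + sqrt(U**2 + I**2) = 5 + sqrt(I**2 + U**2))
(-22675/(-8615 + F(29, -48)) + M(-148, 152)/1040) + k(49) = (-22675/(-8615 + (5 + sqrt((-48)**2 + 29**2))) + (4 - 148 - 1*152)/1040) - 141 = (-22675/(-8615 + (5 + sqrt(2304 + 841))) + (4 - 148 - 152)*(1/1040)) - 141 = (-22675/(-8615 + (5 + sqrt(3145))) - 296*1/1040) - 141 = (-22675/(-8610 + sqrt(3145)) - 37/130) - 141 = (-37/130 - 22675/(-8610 + sqrt(3145))) - 141 = -18367/130 - 22675/(-8610 + sqrt(3145))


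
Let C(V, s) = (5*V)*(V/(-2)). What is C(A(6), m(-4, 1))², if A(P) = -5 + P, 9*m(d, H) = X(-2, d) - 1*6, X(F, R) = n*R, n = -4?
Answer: 25/4 ≈ 6.2500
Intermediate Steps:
X(F, R) = -4*R
m(d, H) = -⅔ - 4*d/9 (m(d, H) = (-4*d - 1*6)/9 = (-4*d - 6)/9 = (-6 - 4*d)/9 = -⅔ - 4*d/9)
C(V, s) = -5*V²/2 (C(V, s) = (5*V)*(V*(-½)) = (5*V)*(-V/2) = -5*V²/2)
C(A(6), m(-4, 1))² = (-5*(-5 + 6)²/2)² = (-5/2*1²)² = (-5/2*1)² = (-5/2)² = 25/4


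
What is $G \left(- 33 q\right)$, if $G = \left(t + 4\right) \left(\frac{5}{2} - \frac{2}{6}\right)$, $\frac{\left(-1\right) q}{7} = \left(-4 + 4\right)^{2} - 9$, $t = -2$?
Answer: $-9009$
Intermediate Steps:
$q = 63$ ($q = - 7 \left(\left(-4 + 4\right)^{2} - 9\right) = - 7 \left(0^{2} - 9\right) = - 7 \left(0 - 9\right) = \left(-7\right) \left(-9\right) = 63$)
$G = \frac{13}{3}$ ($G = \left(-2 + 4\right) \left(\frac{5}{2} - \frac{2}{6}\right) = 2 \left(5 \cdot \frac{1}{2} - \frac{1}{3}\right) = 2 \left(\frac{5}{2} - \frac{1}{3}\right) = 2 \cdot \frac{13}{6} = \frac{13}{3} \approx 4.3333$)
$G \left(- 33 q\right) = \frac{13 \left(\left(-33\right) 63\right)}{3} = \frac{13}{3} \left(-2079\right) = -9009$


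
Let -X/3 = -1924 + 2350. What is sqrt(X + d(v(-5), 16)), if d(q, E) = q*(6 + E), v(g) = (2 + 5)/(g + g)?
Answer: I*sqrt(32335)/5 ≈ 35.964*I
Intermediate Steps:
v(g) = 7/(2*g) (v(g) = 7/((2*g)) = 7*(1/(2*g)) = 7/(2*g))
X = -1278 (X = -3*(-1924 + 2350) = -3*426 = -1278)
sqrt(X + d(v(-5), 16)) = sqrt(-1278 + ((7/2)/(-5))*(6 + 16)) = sqrt(-1278 + ((7/2)*(-1/5))*22) = sqrt(-1278 - 7/10*22) = sqrt(-1278 - 77/5) = sqrt(-6467/5) = I*sqrt(32335)/5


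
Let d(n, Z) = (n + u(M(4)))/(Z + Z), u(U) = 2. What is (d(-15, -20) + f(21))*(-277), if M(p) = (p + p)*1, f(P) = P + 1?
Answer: -247361/40 ≈ -6184.0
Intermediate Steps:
f(P) = 1 + P
M(p) = 2*p (M(p) = (2*p)*1 = 2*p)
d(n, Z) = (2 + n)/(2*Z) (d(n, Z) = (n + 2)/(Z + Z) = (2 + n)/((2*Z)) = (2 + n)*(1/(2*Z)) = (2 + n)/(2*Z))
(d(-15, -20) + f(21))*(-277) = ((½)*(2 - 15)/(-20) + (1 + 21))*(-277) = ((½)*(-1/20)*(-13) + 22)*(-277) = (13/40 + 22)*(-277) = (893/40)*(-277) = -247361/40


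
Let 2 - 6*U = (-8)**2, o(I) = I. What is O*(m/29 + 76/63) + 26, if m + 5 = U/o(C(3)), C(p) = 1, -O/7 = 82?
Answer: -94730/261 ≈ -362.95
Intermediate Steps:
O = -574 (O = -7*82 = -574)
U = -31/3 (U = 1/3 - 1/6*(-8)**2 = 1/3 - 1/6*64 = 1/3 - 32/3 = -31/3 ≈ -10.333)
m = -46/3 (m = -5 - 31/3/1 = -5 - 31/3*1 = -5 - 31/3 = -46/3 ≈ -15.333)
O*(m/29 + 76/63) + 26 = -574*(-46/3/29 + 76/63) + 26 = -574*(-46/3*1/29 + 76*(1/63)) + 26 = -574*(-46/87 + 76/63) + 26 = -574*1238/1827 + 26 = -101516/261 + 26 = -94730/261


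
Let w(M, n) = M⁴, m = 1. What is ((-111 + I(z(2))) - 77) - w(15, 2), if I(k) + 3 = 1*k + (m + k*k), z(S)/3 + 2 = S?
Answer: -50815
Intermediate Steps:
z(S) = -6 + 3*S
I(k) = -2 + k + k² (I(k) = -3 + (1*k + (1 + k*k)) = -3 + (k + (1 + k²)) = -3 + (1 + k + k²) = -2 + k + k²)
((-111 + I(z(2))) - 77) - w(15, 2) = ((-111 + (-2 + (-6 + 3*2) + (-6 + 3*2)²)) - 77) - 1*15⁴ = ((-111 + (-2 + (-6 + 6) + (-6 + 6)²)) - 77) - 1*50625 = ((-111 + (-2 + 0 + 0²)) - 77) - 50625 = ((-111 + (-2 + 0 + 0)) - 77) - 50625 = ((-111 - 2) - 77) - 50625 = (-113 - 77) - 50625 = -190 - 50625 = -50815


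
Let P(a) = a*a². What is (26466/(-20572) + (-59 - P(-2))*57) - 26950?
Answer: -307122335/10286 ≈ -29858.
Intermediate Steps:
P(a) = a³
(26466/(-20572) + (-59 - P(-2))*57) - 26950 = (26466/(-20572) + (-59 - 1*(-2)³)*57) - 26950 = (26466*(-1/20572) + (-59 - 1*(-8))*57) - 26950 = (-13233/10286 + (-59 + 8)*57) - 26950 = (-13233/10286 - 51*57) - 26950 = (-13233/10286 - 2907) - 26950 = -29914635/10286 - 26950 = -307122335/10286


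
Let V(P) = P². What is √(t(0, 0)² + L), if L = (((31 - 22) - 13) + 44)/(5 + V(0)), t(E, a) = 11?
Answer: √129 ≈ 11.358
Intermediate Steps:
L = 8 (L = (((31 - 22) - 13) + 44)/(5 + 0²) = ((9 - 13) + 44)/(5 + 0) = (-4 + 44)/5 = (⅕)*40 = 8)
√(t(0, 0)² + L) = √(11² + 8) = √(121 + 8) = √129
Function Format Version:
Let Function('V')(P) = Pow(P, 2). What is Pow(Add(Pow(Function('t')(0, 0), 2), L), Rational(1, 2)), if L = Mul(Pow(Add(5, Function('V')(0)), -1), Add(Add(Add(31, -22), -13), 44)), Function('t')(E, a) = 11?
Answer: Pow(129, Rational(1, 2)) ≈ 11.358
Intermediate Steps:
L = 8 (L = Mul(Pow(Add(5, Pow(0, 2)), -1), Add(Add(Add(31, -22), -13), 44)) = Mul(Pow(Add(5, 0), -1), Add(Add(9, -13), 44)) = Mul(Pow(5, -1), Add(-4, 44)) = Mul(Rational(1, 5), 40) = 8)
Pow(Add(Pow(Function('t')(0, 0), 2), L), Rational(1, 2)) = Pow(Add(Pow(11, 2), 8), Rational(1, 2)) = Pow(Add(121, 8), Rational(1, 2)) = Pow(129, Rational(1, 2))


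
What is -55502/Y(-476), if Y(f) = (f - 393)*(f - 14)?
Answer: -27751/212905 ≈ -0.13034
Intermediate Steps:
Y(f) = (-393 + f)*(-14 + f)
-55502/Y(-476) = -55502/(5502 + (-476)**2 - 407*(-476)) = -55502/(5502 + 226576 + 193732) = -55502/425810 = -55502*1/425810 = -27751/212905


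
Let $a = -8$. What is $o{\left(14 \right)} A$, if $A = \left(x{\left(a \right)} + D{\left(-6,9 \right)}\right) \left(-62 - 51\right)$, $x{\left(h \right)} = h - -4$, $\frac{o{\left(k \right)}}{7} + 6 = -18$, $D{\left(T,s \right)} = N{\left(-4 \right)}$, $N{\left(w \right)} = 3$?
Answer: $-18984$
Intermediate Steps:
$D{\left(T,s \right)} = 3$
$o{\left(k \right)} = -168$ ($o{\left(k \right)} = -42 + 7 \left(-18\right) = -42 - 126 = -168$)
$x{\left(h \right)} = 4 + h$ ($x{\left(h \right)} = h + 4 = 4 + h$)
$A = 113$ ($A = \left(\left(4 - 8\right) + 3\right) \left(-62 - 51\right) = \left(-4 + 3\right) \left(-113\right) = \left(-1\right) \left(-113\right) = 113$)
$o{\left(14 \right)} A = \left(-168\right) 113 = -18984$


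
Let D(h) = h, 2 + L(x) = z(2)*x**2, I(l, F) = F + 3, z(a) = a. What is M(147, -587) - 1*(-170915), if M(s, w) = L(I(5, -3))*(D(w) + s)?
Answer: 171795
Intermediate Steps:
I(l, F) = 3 + F
L(x) = -2 + 2*x**2
M(s, w) = -2*s - 2*w (M(s, w) = (-2 + 2*(3 - 3)**2)*(w + s) = (-2 + 2*0**2)*(s + w) = (-2 + 2*0)*(s + w) = (-2 + 0)*(s + w) = -2*(s + w) = -2*s - 2*w)
M(147, -587) - 1*(-170915) = (-2*147 - 2*(-587)) - 1*(-170915) = (-294 + 1174) + 170915 = 880 + 170915 = 171795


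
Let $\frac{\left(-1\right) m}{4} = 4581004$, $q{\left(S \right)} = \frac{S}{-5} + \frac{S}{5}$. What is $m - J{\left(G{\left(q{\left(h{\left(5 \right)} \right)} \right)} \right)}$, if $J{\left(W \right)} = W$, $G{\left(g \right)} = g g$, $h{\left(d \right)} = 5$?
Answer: $-18324016$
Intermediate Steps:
$q{\left(S \right)} = 0$ ($q{\left(S \right)} = S \left(- \frac{1}{5}\right) + S \frac{1}{5} = - \frac{S}{5} + \frac{S}{5} = 0$)
$m = -18324016$ ($m = \left(-4\right) 4581004 = -18324016$)
$G{\left(g \right)} = g^{2}$
$m - J{\left(G{\left(q{\left(h{\left(5 \right)} \right)} \right)} \right)} = -18324016 - 0^{2} = -18324016 - 0 = -18324016 + 0 = -18324016$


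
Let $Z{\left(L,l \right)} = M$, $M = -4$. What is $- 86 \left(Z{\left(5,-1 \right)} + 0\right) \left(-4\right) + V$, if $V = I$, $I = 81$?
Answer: $-1295$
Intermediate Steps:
$Z{\left(L,l \right)} = -4$
$V = 81$
$- 86 \left(Z{\left(5,-1 \right)} + 0\right) \left(-4\right) + V = - 86 \left(-4 + 0\right) \left(-4\right) + 81 = - 86 \left(\left(-4\right) \left(-4\right)\right) + 81 = \left(-86\right) 16 + 81 = -1376 + 81 = -1295$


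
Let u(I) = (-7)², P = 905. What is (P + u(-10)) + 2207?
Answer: 3161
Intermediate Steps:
u(I) = 49
(P + u(-10)) + 2207 = (905 + 49) + 2207 = 954 + 2207 = 3161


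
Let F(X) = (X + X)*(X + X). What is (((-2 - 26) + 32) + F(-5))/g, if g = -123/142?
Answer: -14768/123 ≈ -120.07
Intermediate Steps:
F(X) = 4*X**2 (F(X) = (2*X)*(2*X) = 4*X**2)
g = -123/142 (g = -123*1/142 = -123/142 ≈ -0.86620)
(((-2 - 26) + 32) + F(-5))/g = (((-2 - 26) + 32) + 4*(-5)**2)/(-123/142) = ((-28 + 32) + 4*25)*(-142/123) = (4 + 100)*(-142/123) = 104*(-142/123) = -14768/123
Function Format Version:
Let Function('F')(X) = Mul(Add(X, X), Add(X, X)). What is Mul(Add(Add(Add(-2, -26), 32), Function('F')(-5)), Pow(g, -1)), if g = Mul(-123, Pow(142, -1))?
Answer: Rational(-14768, 123) ≈ -120.07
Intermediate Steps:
Function('F')(X) = Mul(4, Pow(X, 2)) (Function('F')(X) = Mul(Mul(2, X), Mul(2, X)) = Mul(4, Pow(X, 2)))
g = Rational(-123, 142) (g = Mul(-123, Rational(1, 142)) = Rational(-123, 142) ≈ -0.86620)
Mul(Add(Add(Add(-2, -26), 32), Function('F')(-5)), Pow(g, -1)) = Mul(Add(Add(Add(-2, -26), 32), Mul(4, Pow(-5, 2))), Pow(Rational(-123, 142), -1)) = Mul(Add(Add(-28, 32), Mul(4, 25)), Rational(-142, 123)) = Mul(Add(4, 100), Rational(-142, 123)) = Mul(104, Rational(-142, 123)) = Rational(-14768, 123)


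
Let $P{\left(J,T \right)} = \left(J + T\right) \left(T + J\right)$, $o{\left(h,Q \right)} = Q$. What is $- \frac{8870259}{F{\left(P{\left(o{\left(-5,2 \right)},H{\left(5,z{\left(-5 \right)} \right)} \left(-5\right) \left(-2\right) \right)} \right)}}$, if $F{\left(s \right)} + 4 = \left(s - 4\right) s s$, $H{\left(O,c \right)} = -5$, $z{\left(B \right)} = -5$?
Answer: $- \frac{8870259}{12209356796} \approx -0.00072651$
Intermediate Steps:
$P{\left(J,T \right)} = \left(J + T\right)^{2}$ ($P{\left(J,T \right)} = \left(J + T\right) \left(J + T\right) = \left(J + T\right)^{2}$)
$F{\left(s \right)} = -4 + s^{2} \left(-4 + s\right)$ ($F{\left(s \right)} = -4 + \left(s - 4\right) s s = -4 + \left(-4 + s\right) s s = -4 + s \left(-4 + s\right) s = -4 + s^{2} \left(-4 + s\right)$)
$- \frac{8870259}{F{\left(P{\left(o{\left(-5,2 \right)},H{\left(5,z{\left(-5 \right)} \right)} \left(-5\right) \left(-2\right) \right)} \right)}} = - \frac{8870259}{-4 + \left(\left(2 + \left(-5\right) \left(-5\right) \left(-2\right)\right)^{2}\right)^{3} - 4 \left(\left(2 + \left(-5\right) \left(-5\right) \left(-2\right)\right)^{2}\right)^{2}} = - \frac{8870259}{-4 + \left(\left(2 + 25 \left(-2\right)\right)^{2}\right)^{3} - 4 \left(\left(2 + 25 \left(-2\right)\right)^{2}\right)^{2}} = - \frac{8870259}{-4 + \left(\left(2 - 50\right)^{2}\right)^{3} - 4 \left(\left(2 - 50\right)^{2}\right)^{2}} = - \frac{8870259}{-4 + \left(\left(-48\right)^{2}\right)^{3} - 4 \left(\left(-48\right)^{2}\right)^{2}} = - \frac{8870259}{-4 + 2304^{3} - 4 \cdot 2304^{2}} = - \frac{8870259}{-4 + 12230590464 - 21233664} = - \frac{8870259}{12209356796}$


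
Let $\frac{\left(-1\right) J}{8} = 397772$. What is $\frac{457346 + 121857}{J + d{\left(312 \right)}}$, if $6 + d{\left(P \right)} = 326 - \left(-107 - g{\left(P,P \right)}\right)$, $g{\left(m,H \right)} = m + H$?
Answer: $- \frac{579203}{3181125} \approx -0.18207$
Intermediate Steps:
$g{\left(m,H \right)} = H + m$
$J = -3182176$ ($J = \left(-8\right) 397772 = -3182176$)
$d{\left(P \right)} = 427 + 2 P$ ($d{\left(P \right)} = -6 - \left(-433 - \left(P + P\right)\right) = -6 - \left(-433 - 2 P\right) = -6 + \left(326 + \left(107 + 2 P\right)\right) = -6 + \left(433 + 2 P\right) = 427 + 2 P$)
$\frac{457346 + 121857}{J + d{\left(312 \right)}} = \frac{457346 + 121857}{-3182176 + \left(427 + 2 \cdot 312\right)} = \frac{579203}{-3182176 + \left(427 + 624\right)} = \frac{579203}{-3182176 + 1051} = \frac{579203}{-3181125} = 579203 \left(- \frac{1}{3181125}\right) = - \frac{579203}{3181125}$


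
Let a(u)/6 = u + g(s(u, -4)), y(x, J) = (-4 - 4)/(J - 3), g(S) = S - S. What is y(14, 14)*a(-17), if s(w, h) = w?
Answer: 816/11 ≈ 74.182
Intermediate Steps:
g(S) = 0
y(x, J) = -8/(-3 + J)
a(u) = 6*u (a(u) = 6*(u + 0) = 6*u)
y(14, 14)*a(-17) = (-8/(-3 + 14))*(6*(-17)) = -8/11*(-102) = 816/11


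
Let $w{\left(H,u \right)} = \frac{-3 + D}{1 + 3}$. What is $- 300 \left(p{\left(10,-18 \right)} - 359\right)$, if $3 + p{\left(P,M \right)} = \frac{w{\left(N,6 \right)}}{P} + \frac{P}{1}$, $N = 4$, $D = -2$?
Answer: $\frac{211275}{2} \approx 1.0564 \cdot 10^{5}$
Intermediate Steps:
$w{\left(H,u \right)} = - \frac{5}{4}$ ($w{\left(H,u \right)} = \frac{-3 - 2}{1 + 3} = - \frac{5}{4}$)
$p{\left(P,M \right)} = -3 + P - \frac{5}{4 P}$ ($p{\left(P,M \right)} = -3 + \left(- \frac{5}{4 P} + \frac{P}{1}\right) = -3 + \left(- \frac{5}{4 P} + P 1\right) = -3 + \left(- \frac{5}{4 P} + P\right) = -3 + \left(P - \frac{5}{4 P}\right) = -3 + P - \frac{5}{4 P}$)
$- 300 \left(p{\left(10,-18 \right)} - 359\right) = - 300 \left(\left(-3 + 10 - \frac{5}{4 \cdot 10}\right) - 359\right) = - 300 \left(\left(-3 + 10 - \frac{1}{8}\right) - 359\right) = - 300 \left(\frac{55}{8} - 359\right) = \left(-300\right) \left(- \frac{2817}{8}\right) = \frac{211275}{2}$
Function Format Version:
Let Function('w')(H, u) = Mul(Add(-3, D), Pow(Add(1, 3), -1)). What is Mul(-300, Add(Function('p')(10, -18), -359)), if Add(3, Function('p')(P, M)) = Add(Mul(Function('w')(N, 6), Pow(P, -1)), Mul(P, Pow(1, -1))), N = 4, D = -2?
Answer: Rational(211275, 2) ≈ 1.0564e+5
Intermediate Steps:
Function('w')(H, u) = Rational(-5, 4) (Function('w')(H, u) = Mul(Add(-3, -2), Pow(Add(1, 3), -1)) = Mul(-5, Pow(4, -1)) = Mul(-5, Rational(1, 4)) = Rational(-5, 4))
Function('p')(P, M) = Add(-3, P, Mul(Rational(-5, 4), Pow(P, -1))) (Function('p')(P, M) = Add(-3, Add(Mul(Rational(-5, 4), Pow(P, -1)), Mul(P, Pow(1, -1)))) = Add(-3, Add(Mul(Rational(-5, 4), Pow(P, -1)), Mul(P, 1))) = Add(-3, Add(Mul(Rational(-5, 4), Pow(P, -1)), P)) = Add(-3, Add(P, Mul(Rational(-5, 4), Pow(P, -1)))) = Add(-3, P, Mul(Rational(-5, 4), Pow(P, -1))))
Mul(-300, Add(Function('p')(10, -18), -359)) = Mul(-300, Add(Add(-3, 10, Mul(Rational(-5, 4), Pow(10, -1))), -359)) = Mul(-300, Add(Add(-3, 10, Mul(Rational(-5, 4), Rational(1, 10))), -359)) = Mul(-300, Add(Add(-3, 10, Rational(-1, 8)), -359)) = Mul(-300, Add(Rational(55, 8), -359)) = Mul(-300, Rational(-2817, 8)) = Rational(211275, 2)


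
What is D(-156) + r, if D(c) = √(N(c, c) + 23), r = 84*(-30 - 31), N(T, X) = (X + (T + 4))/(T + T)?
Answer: -5124 + √145938/78 ≈ -5119.1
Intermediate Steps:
N(T, X) = (4 + T + X)/(2*T) (N(T, X) = (X + (4 + T))/((2*T)) = (4 + T + X)*(1/(2*T)) = (4 + T + X)/(2*T))
r = -5124 (r = 84*(-61) = -5124)
D(c) = √(23 + (4 + 2*c)/(2*c)) (D(c) = √((4 + c + c)/(2*c) + 23) = √((4 + 2*c)/(2*c) + 23) = √(23 + (4 + 2*c)/(2*c)))
D(-156) + r = √(24 + 2/(-156)) - 5124 = √(24 + 2*(-1/156)) - 5124 = √(24 - 1/78) - 5124 = √(1871/78) - 5124 = √145938/78 - 5124 = -5124 + √145938/78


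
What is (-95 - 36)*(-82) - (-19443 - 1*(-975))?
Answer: 29210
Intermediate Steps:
(-95 - 36)*(-82) - (-19443 - 1*(-975)) = -131*(-82) - (-19443 + 975) = 10742 - 1*(-18468) = 10742 + 18468 = 29210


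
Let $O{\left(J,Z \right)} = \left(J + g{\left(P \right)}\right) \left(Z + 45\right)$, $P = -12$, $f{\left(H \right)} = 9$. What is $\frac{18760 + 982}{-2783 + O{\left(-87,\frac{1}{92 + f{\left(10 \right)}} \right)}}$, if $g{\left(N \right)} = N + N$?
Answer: $- \frac{1993942}{785689} \approx -2.5378$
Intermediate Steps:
$g{\left(N \right)} = 2 N$
$O{\left(J,Z \right)} = \left(-24 + J\right) \left(45 + Z\right)$ ($O{\left(J,Z \right)} = \left(J + 2 \left(-12\right)\right) \left(Z + 45\right) = \left(J - 24\right) \left(45 + Z\right) = \left(-24 + J\right) \left(45 + Z\right)$)
$\frac{18760 + 982}{-2783 + O{\left(-87,\frac{1}{92 + f{\left(10 \right)}} \right)}} = \frac{18760 + 982}{-2783 - \left(4995 + \frac{111}{92 + 9}\right)} = \frac{19742}{-2783 - \left(4995 + \frac{111}{101}\right)} = \frac{19742}{-2783 - \frac{504606}{101}} = \frac{19742}{- \frac{785689}{101}} = 19742 \left(- \frac{101}{785689}\right) = - \frac{1993942}{785689}$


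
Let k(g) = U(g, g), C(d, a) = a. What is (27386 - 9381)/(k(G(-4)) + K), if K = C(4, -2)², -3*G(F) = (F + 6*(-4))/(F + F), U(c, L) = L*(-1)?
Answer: 108030/31 ≈ 3484.8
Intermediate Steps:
U(c, L) = -L
G(F) = -(-24 + F)/(6*F) (G(F) = -(F + 6*(-4))/(3*(F + F)) = -(F - 24)/(3*(2*F)) = -(-24 + F)*1/(2*F)/3 = -(-24 + F)/(6*F))
k(g) = -g
K = 4 (K = (-2)² = 4)
(27386 - 9381)/(k(G(-4)) + K) = (27386 - 9381)/(-(24 - 1*(-4))/(6*(-4)) + 4) = 18005/(-(-1)*(24 + 4)/(6*4) + 4) = 18005/(-(-1)*28/(6*4) + 4) = 18005/(-1*(-7/6) + 4) = 18005/(7/6 + 4) = 18005/(31/6) = 18005*(6/31) = 108030/31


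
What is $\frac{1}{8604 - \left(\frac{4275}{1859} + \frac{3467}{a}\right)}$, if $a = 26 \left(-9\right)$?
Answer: $\frac{33462}{288325879} \approx 0.00011606$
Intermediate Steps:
$a = -234$
$\frac{1}{8604 - \left(\frac{4275}{1859} + \frac{3467}{a}\right)} = \frac{1}{8604 - \left(- \frac{3467}{234} + \frac{4275}{1859}\right)} = \frac{1}{8604 - - \frac{418831}{33462}} = \frac{1}{8604 + \left(- \frac{4275}{1859} + \frac{3467}{234}\right)} = \frac{1}{8604 + \frac{418831}{33462}} = \frac{1}{\frac{288325879}{33462}} = \frac{33462}{288325879}$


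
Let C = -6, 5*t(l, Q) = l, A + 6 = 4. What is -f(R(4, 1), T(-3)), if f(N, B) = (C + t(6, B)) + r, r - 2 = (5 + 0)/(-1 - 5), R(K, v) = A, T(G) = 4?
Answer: 109/30 ≈ 3.6333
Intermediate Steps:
A = -2 (A = -6 + 4 = -2)
R(K, v) = -2
t(l, Q) = l/5
r = 7/6 (r = 2 + (5 + 0)/(-1 - 5) = 2 + 5/(-6) = 2 + 5*(-⅙) = 2 - ⅚ = 7/6 ≈ 1.1667)
f(N, B) = -109/30 (f(N, B) = (-6 + (⅕)*6) + 7/6 = (-6 + 6/5) + 7/6 = -24/5 + 7/6 = -109/30)
-f(R(4, 1), T(-3)) = -1*(-109/30) = 109/30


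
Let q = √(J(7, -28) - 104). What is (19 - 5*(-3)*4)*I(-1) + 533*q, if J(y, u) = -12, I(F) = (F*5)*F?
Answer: 395 + 1066*I*√29 ≈ 395.0 + 5740.6*I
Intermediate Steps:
I(F) = 5*F² (I(F) = (5*F)*F = 5*F²)
q = 2*I*√29 (q = √(-12 - 104) = √(-116) = 2*I*√29 ≈ 10.77*I)
(19 - 5*(-3)*4)*I(-1) + 533*q = (19 - 5*(-3)*4)*(5*(-1)²) + 533*(2*I*√29) = (19 + 15*4)*(5*1) + 1066*I*√29 = (19 + 60)*5 + 1066*I*√29 = 79*5 + 1066*I*√29 = 395 + 1066*I*√29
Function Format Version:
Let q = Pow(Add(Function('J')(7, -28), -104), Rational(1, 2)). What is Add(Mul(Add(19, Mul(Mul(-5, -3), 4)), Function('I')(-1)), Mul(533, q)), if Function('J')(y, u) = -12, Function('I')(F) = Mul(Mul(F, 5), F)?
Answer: Add(395, Mul(1066, I, Pow(29, Rational(1, 2)))) ≈ Add(395.00, Mul(5740.6, I))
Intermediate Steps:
Function('I')(F) = Mul(5, Pow(F, 2)) (Function('I')(F) = Mul(Mul(5, F), F) = Mul(5, Pow(F, 2)))
q = Mul(2, I, Pow(29, Rational(1, 2))) (q = Pow(Add(-12, -104), Rational(1, 2)) = Pow(-116, Rational(1, 2)) = Mul(2, I, Pow(29, Rational(1, 2))) ≈ Mul(10.770, I))
Add(Mul(Add(19, Mul(Mul(-5, -3), 4)), Function('I')(-1)), Mul(533, q)) = Add(Mul(Add(19, Mul(Mul(-5, -3), 4)), Mul(5, Pow(-1, 2))), Mul(533, Mul(2, I, Pow(29, Rational(1, 2))))) = Add(Mul(Add(19, Mul(15, 4)), Mul(5, 1)), Mul(1066, I, Pow(29, Rational(1, 2)))) = Add(Mul(Add(19, 60), 5), Mul(1066, I, Pow(29, Rational(1, 2)))) = Add(Mul(79, 5), Mul(1066, I, Pow(29, Rational(1, 2)))) = Add(395, Mul(1066, I, Pow(29, Rational(1, 2))))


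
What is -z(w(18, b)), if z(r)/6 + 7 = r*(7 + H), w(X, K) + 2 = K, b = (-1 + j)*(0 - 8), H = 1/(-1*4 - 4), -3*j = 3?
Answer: -1071/2 ≈ -535.50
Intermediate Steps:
j = -1 (j = -⅓*3 = -1)
H = -⅛ (H = 1/(-4 - 4) = 1/(-8) = -⅛ ≈ -0.12500)
b = 16 (b = (-1 - 1)*(0 - 8) = -2*(-8) = 16)
w(X, K) = -2 + K
z(r) = -42 + 165*r/4 (z(r) = -42 + 6*(r*(7 - ⅛)) = -42 + 6*(r*(55/8)) = -42 + 6*(55*r/8) = -42 + 165*r/4)
-z(w(18, b)) = -(-42 + 165*(-2 + 16)/4) = -(-42 + (165/4)*14) = -(-42 + 1155/2) = -1*1071/2 = -1071/2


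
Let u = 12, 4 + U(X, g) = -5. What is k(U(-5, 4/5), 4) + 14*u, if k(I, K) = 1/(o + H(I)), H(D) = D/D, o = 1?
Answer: 337/2 ≈ 168.50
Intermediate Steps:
U(X, g) = -9 (U(X, g) = -4 - 5 = -9)
H(D) = 1
k(I, K) = ½ (k(I, K) = 1/(1 + 1) = 1/2 = ½)
k(U(-5, 4/5), 4) + 14*u = ½ + 14*12 = ½ + 168 = 337/2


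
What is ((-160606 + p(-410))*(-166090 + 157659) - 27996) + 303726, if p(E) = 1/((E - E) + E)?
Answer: 555281423991/410 ≈ 1.3543e+9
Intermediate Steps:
p(E) = 1/E (p(E) = 1/(0 + E) = 1/E)
((-160606 + p(-410))*(-166090 + 157659) - 27996) + 303726 = ((-160606 + 1/(-410))*(-166090 + 157659) - 27996) + 303726 = ((-160606 - 1/410)*(-8431) - 27996) + 303726 = (-65848461/410*(-8431) - 27996) + 303726 = (555168374691/410 - 27996) + 303726 = 555156896331/410 + 303726 = 555281423991/410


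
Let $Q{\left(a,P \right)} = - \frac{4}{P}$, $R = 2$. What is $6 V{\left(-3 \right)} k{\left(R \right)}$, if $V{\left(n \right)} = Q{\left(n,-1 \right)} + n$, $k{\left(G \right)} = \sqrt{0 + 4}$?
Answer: $12$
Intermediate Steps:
$k{\left(G \right)} = 2$ ($k{\left(G \right)} = \sqrt{4} = 2$)
$V{\left(n \right)} = 4 + n$ ($V{\left(n \right)} = - \frac{4}{-1} + n = \left(-4\right) \left(-1\right) + n = 4 + n$)
$6 V{\left(-3 \right)} k{\left(R \right)} = 6 \left(4 - 3\right) 2 = 6 \cdot 1 \cdot 2 = 6 \cdot 2 = 12$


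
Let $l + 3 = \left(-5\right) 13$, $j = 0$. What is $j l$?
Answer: $0$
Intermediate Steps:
$l = -68$ ($l = -3 - 65 = -68$)
$j l = 0 \left(-68\right) = 0$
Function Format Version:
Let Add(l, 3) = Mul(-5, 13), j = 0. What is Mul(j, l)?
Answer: 0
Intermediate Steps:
l = -68 (l = Add(-3, Mul(-5, 13)) = Add(-3, -65) = -68)
Mul(j, l) = Mul(0, -68) = 0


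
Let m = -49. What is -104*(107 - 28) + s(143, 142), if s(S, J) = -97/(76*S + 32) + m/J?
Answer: -6358636337/773900 ≈ -8216.4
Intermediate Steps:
s(S, J) = -97/(32 + 76*S) - 49/J (s(S, J) = -97/(76*S + 32) - 49/J = -97/(32 + 76*S) - 49/J)
-104*(107 - 28) + s(143, 142) = -104*(107 - 28) + (¼)*(-1568 - 3724*143 - 97*142)/(142*(8 + 19*143)) = -104*79 + (¼)*(1/142)*(-1568 - 532532 - 13774)/(8 + 2717) = -8216 + (¼)*(1/142)*(-547874)/2725 = -8216 + (¼)*(1/142)*(1/2725)*(-547874) = -8216 - 273937/773900 = -6358636337/773900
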